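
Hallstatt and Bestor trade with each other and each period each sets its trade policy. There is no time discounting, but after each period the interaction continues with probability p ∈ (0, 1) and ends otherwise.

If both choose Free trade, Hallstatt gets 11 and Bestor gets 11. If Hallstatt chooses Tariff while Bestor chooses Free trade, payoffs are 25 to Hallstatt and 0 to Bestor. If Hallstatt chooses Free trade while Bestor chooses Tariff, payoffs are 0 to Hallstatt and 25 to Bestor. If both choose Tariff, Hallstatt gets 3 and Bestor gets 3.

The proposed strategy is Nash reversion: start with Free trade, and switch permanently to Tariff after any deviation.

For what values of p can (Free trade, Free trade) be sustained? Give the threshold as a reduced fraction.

Expected cooperation value is 11 + p·11 + p²·11 + … = 11/(1−p); deviation gives 25 + p·3/(1−p).
11 ≥ 25(1−p) + 3p ⇒ 22p ≥ 14 ⇒ p ≥ 14/22 = 7/11.

7/11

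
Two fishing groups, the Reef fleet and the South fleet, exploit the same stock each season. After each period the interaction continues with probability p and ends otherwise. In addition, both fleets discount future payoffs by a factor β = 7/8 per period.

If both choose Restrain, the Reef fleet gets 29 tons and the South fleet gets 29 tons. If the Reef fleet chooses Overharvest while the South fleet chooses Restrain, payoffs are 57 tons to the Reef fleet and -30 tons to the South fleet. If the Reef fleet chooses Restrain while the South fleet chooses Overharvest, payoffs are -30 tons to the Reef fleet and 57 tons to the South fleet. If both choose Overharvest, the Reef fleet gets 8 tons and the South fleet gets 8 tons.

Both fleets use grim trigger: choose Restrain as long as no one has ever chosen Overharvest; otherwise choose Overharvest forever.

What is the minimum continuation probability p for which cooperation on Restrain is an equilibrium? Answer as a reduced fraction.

Expected continuation weight on next period's payoff is β·p = 7/8·p, which plays the role of the discount factor.
Cooperation requires 7/8·p ≥ (57−29)/(57−8) = 4/7, hence p ≥ 32/49.

32/49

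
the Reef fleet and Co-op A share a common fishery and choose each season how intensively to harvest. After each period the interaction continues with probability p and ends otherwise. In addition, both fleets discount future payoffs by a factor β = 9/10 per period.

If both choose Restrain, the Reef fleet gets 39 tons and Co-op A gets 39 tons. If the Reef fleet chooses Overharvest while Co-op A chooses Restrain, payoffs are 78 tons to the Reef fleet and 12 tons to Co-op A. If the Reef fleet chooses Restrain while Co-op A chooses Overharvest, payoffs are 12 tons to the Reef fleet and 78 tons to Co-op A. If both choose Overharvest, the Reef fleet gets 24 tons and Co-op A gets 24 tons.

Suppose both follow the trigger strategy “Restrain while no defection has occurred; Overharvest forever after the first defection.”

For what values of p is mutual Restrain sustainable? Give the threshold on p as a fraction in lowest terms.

Expected continuation weight on next period's payoff is β·p = 9/10·p, which plays the role of the discount factor.
Cooperation requires 9/10·p ≥ (78−39)/(78−24) = 13/18, hence p ≥ 65/81.

65/81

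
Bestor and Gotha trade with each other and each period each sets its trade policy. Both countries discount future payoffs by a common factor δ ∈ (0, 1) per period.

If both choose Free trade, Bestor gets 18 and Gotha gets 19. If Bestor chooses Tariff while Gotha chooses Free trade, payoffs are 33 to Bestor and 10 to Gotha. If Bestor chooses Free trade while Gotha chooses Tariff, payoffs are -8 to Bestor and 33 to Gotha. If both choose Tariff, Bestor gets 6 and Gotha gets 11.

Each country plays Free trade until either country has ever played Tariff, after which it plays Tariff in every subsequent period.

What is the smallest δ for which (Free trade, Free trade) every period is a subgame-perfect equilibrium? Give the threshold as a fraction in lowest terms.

For Bestor: deviation gain 33−18 = 15, per-period punishment loss 18−6 = 12. IC gives δ ≥ 15/27 = 5/9.
For Gotha: gain 14, loss 8 per period, so δ ≥ 14/22 = 7/11.
The tighter constraint is Gotha's, so cooperation needs δ ≥ 7/11.

7/11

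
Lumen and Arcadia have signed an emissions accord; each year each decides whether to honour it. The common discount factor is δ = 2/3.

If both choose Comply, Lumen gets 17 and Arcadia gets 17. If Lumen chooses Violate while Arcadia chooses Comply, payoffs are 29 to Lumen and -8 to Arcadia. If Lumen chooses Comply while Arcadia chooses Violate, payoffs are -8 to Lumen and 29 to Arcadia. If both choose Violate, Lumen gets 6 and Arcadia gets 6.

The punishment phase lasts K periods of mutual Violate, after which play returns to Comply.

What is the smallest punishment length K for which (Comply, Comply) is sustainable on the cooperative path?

IC: δ(1−δ^K)/(1−δ) ≥ (29−17)/(17−6) = 12/11.
With δ = 2/3: need 1 − δ^K ≥ 12/11·(1−2/3)/(2/3), i.e. δ^K ≤ 0.4545.
Since (2/3)^1 = 0.6667 and (2/3)^2 = 0.4444, the smallest such K is 2.

2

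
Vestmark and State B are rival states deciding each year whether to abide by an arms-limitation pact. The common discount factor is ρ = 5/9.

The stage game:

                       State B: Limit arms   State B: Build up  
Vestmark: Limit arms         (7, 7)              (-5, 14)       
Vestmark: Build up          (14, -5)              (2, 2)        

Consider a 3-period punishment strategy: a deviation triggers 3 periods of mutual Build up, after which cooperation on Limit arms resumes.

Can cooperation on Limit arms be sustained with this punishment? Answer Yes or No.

No

IC: ρ+…+ρ^3 ≥ (14−7)/(7−2) = 7/5.
At ρ = 5/9: partial sum = 1.0357 < 1.4000. Cooperation not sustainable.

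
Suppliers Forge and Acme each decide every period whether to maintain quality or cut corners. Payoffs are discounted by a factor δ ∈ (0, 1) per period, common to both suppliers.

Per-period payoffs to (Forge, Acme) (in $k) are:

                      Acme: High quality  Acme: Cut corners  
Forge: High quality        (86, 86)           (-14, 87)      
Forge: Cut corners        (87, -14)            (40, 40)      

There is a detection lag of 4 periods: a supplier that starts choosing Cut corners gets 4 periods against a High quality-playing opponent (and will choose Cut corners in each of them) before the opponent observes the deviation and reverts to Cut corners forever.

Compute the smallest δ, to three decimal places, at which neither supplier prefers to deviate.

0.382

A deviator earns 87 for 4 periods, then 40 forever; cooperating earns 86 forever. Multiplying the IC by (1−δ):
86 ≥ 87(1−δ^4) + 40δ^4, so 47·δ^4 ≥ 1 and δ^4 ≥ 1/47.
δ ≥ (1/47)^(1/4) ≈ 0.382.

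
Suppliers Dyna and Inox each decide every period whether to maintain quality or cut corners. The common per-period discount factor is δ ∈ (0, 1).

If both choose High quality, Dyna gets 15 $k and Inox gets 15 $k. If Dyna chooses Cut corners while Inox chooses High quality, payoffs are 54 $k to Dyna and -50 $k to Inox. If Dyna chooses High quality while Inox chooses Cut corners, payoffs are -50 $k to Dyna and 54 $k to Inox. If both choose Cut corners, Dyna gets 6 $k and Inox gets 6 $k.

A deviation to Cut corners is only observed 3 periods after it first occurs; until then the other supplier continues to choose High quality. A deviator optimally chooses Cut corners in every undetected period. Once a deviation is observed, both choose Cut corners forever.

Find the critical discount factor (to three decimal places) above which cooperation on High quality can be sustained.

The best deviation is to choose Cut corners for all 3 undetected periods, earning 54 each, then 6 forever once detected.
Deviation value: 54(1−δ^3)/(1−δ) + 6δ^3/(1−δ); cooperation value: 15/(1−δ).
IC: 15 ≥ 54(1−δ^3) + 6δ^3 = 54 − 48δ^3.
So δ^3 ≥ 39/48 = 13/16, giving δ ≥ (13/16)^(1/3) ≈ 0.933.

0.933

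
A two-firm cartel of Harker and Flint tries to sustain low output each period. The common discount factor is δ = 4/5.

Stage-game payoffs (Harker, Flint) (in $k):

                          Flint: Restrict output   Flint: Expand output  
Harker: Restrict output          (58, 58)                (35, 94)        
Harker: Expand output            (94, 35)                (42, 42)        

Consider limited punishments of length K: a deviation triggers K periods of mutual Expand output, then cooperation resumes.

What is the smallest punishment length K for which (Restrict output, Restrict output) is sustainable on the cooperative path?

4

No profitable deviation requires (58−42)(δ+…+δ^K) ≥ 94−58, i.e. δ+…+δ^K ≥ 9/4 ≈ 2.2500.
With δ = 4/5, the partial sums are K=1: 0.8000, K=2: 1.4400, K=3: 1.9520, K=4: 2.3616.
K = 4 is the first length at which the sum reaches 2.2500.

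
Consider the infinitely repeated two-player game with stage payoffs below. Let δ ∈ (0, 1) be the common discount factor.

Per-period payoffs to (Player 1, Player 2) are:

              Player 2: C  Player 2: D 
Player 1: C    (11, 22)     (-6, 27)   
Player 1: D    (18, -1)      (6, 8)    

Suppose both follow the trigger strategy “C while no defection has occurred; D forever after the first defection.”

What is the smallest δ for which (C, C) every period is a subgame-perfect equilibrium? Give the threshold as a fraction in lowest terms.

Player 1's threshold: (18−11)/(18−6) = 7/12.
Player 2's threshold: (27−22)/(27−8) = 5/19.
7/12 > 5/19, so Player 1 binds and δ* = 7/12.

7/12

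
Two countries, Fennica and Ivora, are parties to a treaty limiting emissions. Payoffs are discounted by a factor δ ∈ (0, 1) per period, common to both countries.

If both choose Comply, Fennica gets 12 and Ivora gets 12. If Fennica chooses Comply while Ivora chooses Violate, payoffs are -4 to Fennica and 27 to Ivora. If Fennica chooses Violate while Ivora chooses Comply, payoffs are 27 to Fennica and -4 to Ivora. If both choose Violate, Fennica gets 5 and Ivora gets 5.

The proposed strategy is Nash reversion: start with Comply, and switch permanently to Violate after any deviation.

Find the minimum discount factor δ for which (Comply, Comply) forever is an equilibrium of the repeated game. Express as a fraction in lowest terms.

15/22

Cooperation forever yields 12 each period: 12/(1−δ).
Deviating yields 27 once, then 5 forever: 27 + 5δ/(1−δ).
No profitable deviation requires 12/(1−δ) ≥ 27 + 5δ/(1−δ).
Multiplying by (1−δ): 12 ≥ 27(1−δ) + 5δ = 27 − 22δ.
So 22δ ≥ 15, i.e. δ ≥ 15/22.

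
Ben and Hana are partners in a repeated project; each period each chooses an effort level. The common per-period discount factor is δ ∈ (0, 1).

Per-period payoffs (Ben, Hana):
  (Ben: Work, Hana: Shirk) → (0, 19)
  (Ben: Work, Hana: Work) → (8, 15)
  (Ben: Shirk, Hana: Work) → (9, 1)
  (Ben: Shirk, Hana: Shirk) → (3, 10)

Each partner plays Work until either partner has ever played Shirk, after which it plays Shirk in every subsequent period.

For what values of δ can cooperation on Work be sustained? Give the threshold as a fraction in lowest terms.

4/9

Ben: cooperation gives 8 each period; deviation gives 9 once then 3 forever.
  8/(1−δ) ≥ 9 + 3δ/(1−δ) ⇒ δ ≥ 1/6.
Hana: cooperation gives 15 each period; deviation gives 19 once then 10 forever.
  δ ≥ 4/9.
Both must hold, so the binding constraint is Hana's: δ ≥ 4/9.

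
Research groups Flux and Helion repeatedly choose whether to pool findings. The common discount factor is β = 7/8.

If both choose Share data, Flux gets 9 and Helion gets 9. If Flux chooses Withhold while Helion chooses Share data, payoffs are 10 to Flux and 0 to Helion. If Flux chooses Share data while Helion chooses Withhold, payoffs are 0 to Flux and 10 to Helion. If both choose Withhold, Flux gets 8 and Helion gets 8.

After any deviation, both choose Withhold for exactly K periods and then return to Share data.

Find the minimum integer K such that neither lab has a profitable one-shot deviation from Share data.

Need Σ_{k=1}^{K} β^k ≥ (10−9)/(9−8) = 1.0000 at β = 7/8.
At K = 1 the sum is 0.8750 < 1.0000; at K = 2 it is 1.6406 ≥ 1.0000.
So the minimum punishment length is K = 2.

2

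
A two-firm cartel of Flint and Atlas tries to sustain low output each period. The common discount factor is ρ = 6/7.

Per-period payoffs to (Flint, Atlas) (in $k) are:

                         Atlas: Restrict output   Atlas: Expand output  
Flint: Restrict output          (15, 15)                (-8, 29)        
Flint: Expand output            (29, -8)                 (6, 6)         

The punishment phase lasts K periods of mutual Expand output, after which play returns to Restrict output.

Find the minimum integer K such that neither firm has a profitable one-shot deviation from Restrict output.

2

IC: ρ(1−ρ^K)/(1−ρ) ≥ (29−15)/(15−6) = 14/9.
With ρ = 6/7: need 1 − ρ^K ≥ 14/9·(1−6/7)/(6/7), i.e. ρ^K ≤ 0.7407.
Since (6/7)^1 = 0.8571 and (6/7)^2 = 0.7347, the smallest such K is 2.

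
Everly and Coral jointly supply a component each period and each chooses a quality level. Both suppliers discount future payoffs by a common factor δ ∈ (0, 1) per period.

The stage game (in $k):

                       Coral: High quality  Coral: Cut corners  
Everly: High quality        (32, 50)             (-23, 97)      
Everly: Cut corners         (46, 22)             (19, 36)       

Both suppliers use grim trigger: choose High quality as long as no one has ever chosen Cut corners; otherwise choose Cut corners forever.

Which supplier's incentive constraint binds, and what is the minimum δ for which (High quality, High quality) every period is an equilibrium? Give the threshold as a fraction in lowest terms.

Everly: cooperation gives 32 each period; deviation gives 46 once then 19 forever.
  32/(1−δ) ≥ 46 + 19δ/(1−δ) ⇒ δ ≥ 14/27.
Coral: cooperation gives 50 each period; deviation gives 97 once then 36 forever.
  δ ≥ 47/61.
Both must hold, so the binding constraint is Coral's: δ ≥ 47/61.

Coral; δ ≥ 47/61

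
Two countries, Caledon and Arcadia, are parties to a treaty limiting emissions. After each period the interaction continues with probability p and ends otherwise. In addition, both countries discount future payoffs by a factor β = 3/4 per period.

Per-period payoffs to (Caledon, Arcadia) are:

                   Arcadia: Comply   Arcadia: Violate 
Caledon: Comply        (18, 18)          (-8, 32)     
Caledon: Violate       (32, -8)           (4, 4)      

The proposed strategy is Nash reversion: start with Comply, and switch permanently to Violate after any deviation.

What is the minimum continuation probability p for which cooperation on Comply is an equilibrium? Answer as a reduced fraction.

2/3

With continuation probability p and discount β, the effective per-period discount factor is βp.
Grim-trigger IC: βp ≥ (32−18)/(32−4) = 1/2.
So p ≥ (1/2)/(3/4) = 2/3.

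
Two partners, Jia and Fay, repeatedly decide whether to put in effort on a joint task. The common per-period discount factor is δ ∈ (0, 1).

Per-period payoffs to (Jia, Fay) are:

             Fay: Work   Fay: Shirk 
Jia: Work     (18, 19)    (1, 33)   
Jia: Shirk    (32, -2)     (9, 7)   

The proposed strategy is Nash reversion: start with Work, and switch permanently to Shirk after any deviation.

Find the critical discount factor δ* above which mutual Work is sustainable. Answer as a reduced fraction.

14/23

Jia: cooperation gives 18 each period; deviation gives 32 once then 9 forever.
  18/(1−δ) ≥ 32 + 9δ/(1−δ) ⇒ δ ≥ 14/23.
Fay: cooperation gives 19 each period; deviation gives 33 once then 7 forever.
  δ ≥ 14/26 = 7/13.
Both must hold, so the binding constraint is Jia's: δ ≥ 14/23.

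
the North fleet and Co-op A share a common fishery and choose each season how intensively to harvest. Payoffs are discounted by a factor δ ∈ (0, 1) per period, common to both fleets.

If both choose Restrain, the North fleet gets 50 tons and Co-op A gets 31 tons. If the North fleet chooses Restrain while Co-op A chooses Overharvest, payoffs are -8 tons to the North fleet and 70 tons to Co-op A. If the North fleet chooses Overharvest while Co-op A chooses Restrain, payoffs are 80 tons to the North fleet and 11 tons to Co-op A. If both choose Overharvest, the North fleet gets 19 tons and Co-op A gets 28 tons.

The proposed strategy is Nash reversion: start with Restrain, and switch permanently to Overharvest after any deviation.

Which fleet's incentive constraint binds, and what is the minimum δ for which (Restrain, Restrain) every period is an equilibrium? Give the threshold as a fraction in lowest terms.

the North fleet: cooperation gives 50 each period; deviation gives 80 once then 19 forever.
  50/(1−δ) ≥ 80 + 19δ/(1−δ) ⇒ δ ≥ 30/61.
Co-op A: cooperation gives 31 each period; deviation gives 70 once then 28 forever.
  δ ≥ 39/42 = 13/14.
Both must hold, so the binding constraint is Co-op A's: δ ≥ 13/14.

Co-op A; δ ≥ 13/14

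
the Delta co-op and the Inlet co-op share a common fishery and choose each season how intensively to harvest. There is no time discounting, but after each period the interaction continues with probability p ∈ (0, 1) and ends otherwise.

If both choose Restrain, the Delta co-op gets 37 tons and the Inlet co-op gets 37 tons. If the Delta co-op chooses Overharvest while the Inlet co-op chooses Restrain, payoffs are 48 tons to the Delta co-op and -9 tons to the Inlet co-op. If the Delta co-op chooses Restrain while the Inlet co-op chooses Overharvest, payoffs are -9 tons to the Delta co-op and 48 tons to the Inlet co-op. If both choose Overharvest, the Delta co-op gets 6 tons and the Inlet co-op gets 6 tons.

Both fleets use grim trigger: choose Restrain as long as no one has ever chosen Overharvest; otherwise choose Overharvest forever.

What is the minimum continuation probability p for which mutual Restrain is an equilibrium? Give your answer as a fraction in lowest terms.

With no time discounting, the continuation probability p plays the role of the discount factor.
Grim-trigger IC: 37/(1−p) ≥ 48 + 6p/(1−p) ⇒ p ≥ (48−37)/(48−6) = 11/42.

11/42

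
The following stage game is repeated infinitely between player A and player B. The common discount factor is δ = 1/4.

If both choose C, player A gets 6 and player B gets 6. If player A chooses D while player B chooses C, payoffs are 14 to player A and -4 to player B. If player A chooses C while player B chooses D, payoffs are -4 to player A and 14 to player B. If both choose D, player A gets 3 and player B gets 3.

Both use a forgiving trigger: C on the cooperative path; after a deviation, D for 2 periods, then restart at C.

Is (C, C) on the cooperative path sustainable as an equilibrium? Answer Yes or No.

IC: δ+…+δ^2 ≥ (14−6)/(6−3) = 8/3.
At δ = 1/4: partial sum = 0.3125 < 2.6667. Cooperation not sustainable.

No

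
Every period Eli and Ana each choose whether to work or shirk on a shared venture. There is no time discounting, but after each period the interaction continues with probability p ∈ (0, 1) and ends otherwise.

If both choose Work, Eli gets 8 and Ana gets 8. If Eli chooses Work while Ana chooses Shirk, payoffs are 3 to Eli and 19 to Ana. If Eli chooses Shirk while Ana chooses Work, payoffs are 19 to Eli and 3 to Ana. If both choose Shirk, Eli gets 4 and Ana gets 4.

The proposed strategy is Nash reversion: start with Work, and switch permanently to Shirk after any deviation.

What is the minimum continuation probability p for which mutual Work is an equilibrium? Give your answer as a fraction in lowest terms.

Expected cooperation value is 8 + p·8 + p²·8 + … = 8/(1−p); deviation gives 19 + p·4/(1−p).
8 ≥ 19(1−p) + 4p ⇒ 15p ≥ 11 ⇒ p ≥ 11/15.

11/15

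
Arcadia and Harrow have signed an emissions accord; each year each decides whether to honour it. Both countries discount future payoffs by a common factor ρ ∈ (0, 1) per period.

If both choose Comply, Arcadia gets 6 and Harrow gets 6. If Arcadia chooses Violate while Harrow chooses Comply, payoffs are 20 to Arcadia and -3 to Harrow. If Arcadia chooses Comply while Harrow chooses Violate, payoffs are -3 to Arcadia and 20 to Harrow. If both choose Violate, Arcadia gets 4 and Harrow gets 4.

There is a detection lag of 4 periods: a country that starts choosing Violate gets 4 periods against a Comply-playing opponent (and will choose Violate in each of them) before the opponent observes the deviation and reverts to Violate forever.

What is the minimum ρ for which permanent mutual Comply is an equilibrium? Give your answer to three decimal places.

0.967

Deviating for the 4 undetected periods gains 20−6 = 14 per period over cooperation, then loses 6−4 = 2 per period forever once punishment starts.
Gain: 14(1 + ρ + … + ρ^3); loss: 2·ρ^4/(1−ρ).
No profitable deviation ⇔ 14(1−ρ^4) ≤ 2·ρ^4, i.e. ρ^4 ≥ 14/(14+2) = 7/8.
Hence ρ ≥ (7/8)^(1/4) ≈ 0.967.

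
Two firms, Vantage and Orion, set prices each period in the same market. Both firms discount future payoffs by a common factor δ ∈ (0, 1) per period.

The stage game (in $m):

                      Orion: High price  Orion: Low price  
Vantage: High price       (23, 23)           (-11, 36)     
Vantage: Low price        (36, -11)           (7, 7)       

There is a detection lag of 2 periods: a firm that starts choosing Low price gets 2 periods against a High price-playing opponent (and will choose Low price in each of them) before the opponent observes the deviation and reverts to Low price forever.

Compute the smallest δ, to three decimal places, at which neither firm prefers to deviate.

0.670

The best deviation is to choose Low price for all 2 undetected periods, earning 36 each, then 7 forever once detected.
Deviation value: 36(1−δ^2)/(1−δ) + 7δ^2/(1−δ); cooperation value: 23/(1−δ).
IC: 23 ≥ 36(1−δ^2) + 7δ^2 = 36 − 29δ^2.
So δ^2 ≥ 13/29, giving δ ≥ (13/29)^(1/2) ≈ 0.670.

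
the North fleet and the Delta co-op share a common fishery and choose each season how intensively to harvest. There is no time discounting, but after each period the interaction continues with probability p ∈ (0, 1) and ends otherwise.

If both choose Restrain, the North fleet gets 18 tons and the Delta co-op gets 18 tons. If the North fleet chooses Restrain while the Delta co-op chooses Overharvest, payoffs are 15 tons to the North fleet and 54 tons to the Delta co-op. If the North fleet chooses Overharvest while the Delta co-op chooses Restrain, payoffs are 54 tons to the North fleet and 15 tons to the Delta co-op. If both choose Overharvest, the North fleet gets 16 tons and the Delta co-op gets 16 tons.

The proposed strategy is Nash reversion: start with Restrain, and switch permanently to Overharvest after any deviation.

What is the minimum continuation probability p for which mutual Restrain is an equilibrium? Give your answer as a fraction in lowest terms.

With no time discounting, the continuation probability p plays the role of the discount factor.
Grim-trigger IC: 18/(1−p) ≥ 54 + 16p/(1−p) ⇒ p ≥ (54−18)/(54−16) = 18/19.

18/19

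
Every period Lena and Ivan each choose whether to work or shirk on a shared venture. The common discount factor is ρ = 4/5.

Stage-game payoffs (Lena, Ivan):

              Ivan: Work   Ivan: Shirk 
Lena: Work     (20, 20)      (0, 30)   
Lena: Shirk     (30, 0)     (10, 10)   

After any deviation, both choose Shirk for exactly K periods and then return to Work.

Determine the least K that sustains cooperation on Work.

2

IC: ρ(1−ρ^K)/(1−ρ) ≥ (30−20)/(20−10) = 1.
With ρ = 4/5: need 1 − ρ^K ≥ 1·(1−4/5)/(4/5), i.e. ρ^K ≤ 0.7500.
Since (4/5)^1 = 0.8000 and (4/5)^2 = 0.6400, the smallest such K is 2.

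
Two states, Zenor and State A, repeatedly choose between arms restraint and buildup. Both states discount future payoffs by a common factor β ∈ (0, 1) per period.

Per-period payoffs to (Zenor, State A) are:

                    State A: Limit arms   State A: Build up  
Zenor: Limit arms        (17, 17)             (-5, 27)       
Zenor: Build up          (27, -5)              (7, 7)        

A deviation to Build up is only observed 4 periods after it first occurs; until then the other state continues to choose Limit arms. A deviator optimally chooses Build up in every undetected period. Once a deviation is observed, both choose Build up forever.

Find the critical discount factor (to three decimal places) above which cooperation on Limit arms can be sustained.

0.841

The best deviation is to choose Build up for all 4 undetected periods, earning 27 each, then 7 forever once detected.
Deviation value: 27(1−β^4)/(1−β) + 7β^4/(1−β); cooperation value: 17/(1−β).
IC: 17 ≥ 27(1−β^4) + 7β^4 = 27 − 20β^4.
So β^4 ≥ 10/20 = 1/2, giving β ≥ (1/2)^(1/4) ≈ 0.841.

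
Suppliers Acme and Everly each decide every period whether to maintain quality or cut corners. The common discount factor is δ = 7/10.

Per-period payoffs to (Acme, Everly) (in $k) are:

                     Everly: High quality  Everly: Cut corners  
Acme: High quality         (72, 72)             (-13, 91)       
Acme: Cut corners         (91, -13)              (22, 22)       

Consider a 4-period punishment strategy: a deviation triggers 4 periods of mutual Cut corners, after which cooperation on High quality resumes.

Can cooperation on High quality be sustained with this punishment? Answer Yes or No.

A one-shot deviation gives 91 now, then 22 for 4 periods, then back to 72.
Gain from deviating: (91−72) today; loss: (72−22) in each of the next 4 periods.
No-deviation condition: (72−22)(δ+…+δ^4) ≥ 91−72, i.e. δ+…+δ^4 ≥ 19/50.
At δ = 7/10: δ+…+δ^4 = 1.7731 ≥ 0.3800.
So cooperation is sustainable.

Yes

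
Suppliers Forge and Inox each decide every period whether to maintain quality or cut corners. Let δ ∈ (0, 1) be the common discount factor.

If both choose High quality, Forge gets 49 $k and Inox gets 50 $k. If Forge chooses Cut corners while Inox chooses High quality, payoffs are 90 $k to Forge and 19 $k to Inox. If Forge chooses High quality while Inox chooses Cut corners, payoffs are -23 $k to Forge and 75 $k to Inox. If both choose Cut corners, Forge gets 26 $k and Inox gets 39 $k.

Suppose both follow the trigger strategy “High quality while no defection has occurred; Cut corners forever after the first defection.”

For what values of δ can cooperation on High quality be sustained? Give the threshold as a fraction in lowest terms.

Forge's threshold: (90−49)/(90−26) = 41/64.
Inox's threshold: (75−50)/(75−39) = 25/36.
41/64 < 25/36, so Inox binds and δ* = 25/36.

25/36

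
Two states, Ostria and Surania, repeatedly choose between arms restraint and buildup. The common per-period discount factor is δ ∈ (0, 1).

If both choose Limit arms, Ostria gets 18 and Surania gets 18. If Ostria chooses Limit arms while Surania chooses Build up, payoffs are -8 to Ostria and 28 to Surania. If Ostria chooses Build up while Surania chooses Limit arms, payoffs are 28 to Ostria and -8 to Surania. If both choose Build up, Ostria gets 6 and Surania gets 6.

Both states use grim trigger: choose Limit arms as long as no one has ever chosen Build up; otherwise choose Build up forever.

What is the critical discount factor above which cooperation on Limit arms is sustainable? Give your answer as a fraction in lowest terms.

One-period gain from deviating is 28 − 18 = 10. The loss is 18 − 6 = 12 in every subsequent period, with present value 12·δ/(1−δ).
Deviation is unprofitable when 12·δ/(1−δ) ≥ 10, i.e. δ/(1−δ) ≥ 5/6.
Equivalently δ ≥ 10/(10+12) = 5/11.

5/11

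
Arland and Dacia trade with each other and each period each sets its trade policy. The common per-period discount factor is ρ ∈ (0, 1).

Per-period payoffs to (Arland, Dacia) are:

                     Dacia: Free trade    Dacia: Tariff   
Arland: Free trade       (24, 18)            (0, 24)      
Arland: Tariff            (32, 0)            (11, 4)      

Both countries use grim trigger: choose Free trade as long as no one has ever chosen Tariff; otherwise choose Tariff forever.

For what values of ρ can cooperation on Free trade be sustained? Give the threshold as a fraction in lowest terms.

Arland: cooperation gives 24 each period; deviation gives 32 once then 11 forever.
  24/(1−ρ) ≥ 32 + 11ρ/(1−ρ) ⇒ ρ ≥ 8/21.
Dacia: cooperation gives 18 each period; deviation gives 24 once then 4 forever.
  ρ ≥ 6/20 = 3/10.
Both must hold, so the binding constraint is Arland's: ρ ≥ 8/21.

8/21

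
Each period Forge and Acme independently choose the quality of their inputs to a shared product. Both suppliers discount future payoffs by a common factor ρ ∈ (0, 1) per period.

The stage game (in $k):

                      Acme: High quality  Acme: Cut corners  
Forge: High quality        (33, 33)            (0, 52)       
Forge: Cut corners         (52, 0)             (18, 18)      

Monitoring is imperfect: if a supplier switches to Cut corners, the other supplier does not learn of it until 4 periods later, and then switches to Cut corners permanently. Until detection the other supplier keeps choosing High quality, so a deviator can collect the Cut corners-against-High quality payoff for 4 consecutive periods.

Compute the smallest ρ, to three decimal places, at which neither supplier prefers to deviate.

0.865

A deviator earns 52 for 4 periods, then 18 forever; cooperating earns 33 forever. Multiplying the IC by (1−ρ):
33 ≥ 52(1−ρ^4) + 18ρ^4, so 34·ρ^4 ≥ 19 and ρ^4 ≥ 19/34.
ρ ≥ (19/34)^(1/4) ≈ 0.865.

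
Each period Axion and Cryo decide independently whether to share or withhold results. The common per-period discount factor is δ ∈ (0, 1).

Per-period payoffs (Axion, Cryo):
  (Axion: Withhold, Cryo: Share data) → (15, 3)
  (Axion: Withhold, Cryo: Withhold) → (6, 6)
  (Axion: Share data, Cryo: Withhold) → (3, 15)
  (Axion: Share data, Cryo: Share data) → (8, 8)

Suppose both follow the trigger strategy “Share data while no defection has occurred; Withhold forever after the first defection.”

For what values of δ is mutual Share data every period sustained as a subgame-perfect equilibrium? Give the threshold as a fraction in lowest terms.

Under grim trigger the critical discount factor is (T−C)/(T−P) with T = 15, C = 8, P = 6.
δ* = (15−8)/(15−6) = 7/9.

7/9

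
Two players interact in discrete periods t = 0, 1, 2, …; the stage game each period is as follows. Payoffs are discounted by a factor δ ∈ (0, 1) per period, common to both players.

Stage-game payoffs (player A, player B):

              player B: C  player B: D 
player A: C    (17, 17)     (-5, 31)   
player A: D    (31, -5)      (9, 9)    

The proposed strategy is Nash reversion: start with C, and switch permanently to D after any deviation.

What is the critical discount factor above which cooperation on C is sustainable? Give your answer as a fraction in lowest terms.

17/(1−δ) ≥ 31 + 9δ/(1−δ)
17 ≥ 31 − 22δ
δ ≥ 14/22 = 7/11.

7/11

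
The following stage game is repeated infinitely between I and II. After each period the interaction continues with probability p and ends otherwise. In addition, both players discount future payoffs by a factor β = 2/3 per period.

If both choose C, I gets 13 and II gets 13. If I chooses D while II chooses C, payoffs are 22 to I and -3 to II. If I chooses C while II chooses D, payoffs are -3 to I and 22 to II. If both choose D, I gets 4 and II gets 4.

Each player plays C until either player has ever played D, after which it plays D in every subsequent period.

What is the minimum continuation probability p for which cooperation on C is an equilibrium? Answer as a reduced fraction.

Expected continuation weight on next period's payoff is β·p = 2/3·p, which plays the role of the discount factor.
Cooperation requires 2/3·p ≥ (22−13)/(22−4) = 1/2, hence p ≥ 3/4.

3/4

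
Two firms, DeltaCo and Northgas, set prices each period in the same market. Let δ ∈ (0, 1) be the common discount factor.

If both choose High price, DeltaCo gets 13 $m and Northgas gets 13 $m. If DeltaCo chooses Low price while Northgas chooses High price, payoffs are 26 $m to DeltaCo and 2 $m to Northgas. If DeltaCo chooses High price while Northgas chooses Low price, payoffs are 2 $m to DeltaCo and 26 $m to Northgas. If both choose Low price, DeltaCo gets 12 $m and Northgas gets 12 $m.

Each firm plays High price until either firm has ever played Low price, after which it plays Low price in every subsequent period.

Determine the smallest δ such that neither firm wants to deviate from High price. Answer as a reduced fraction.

13/14

Cooperation forever yields 13 each period: 13/(1−δ).
Deviating yields 26 once, then 12 forever: 26 + 12δ/(1−δ).
No profitable deviation requires 13/(1−δ) ≥ 26 + 12δ/(1−δ).
Multiplying by (1−δ): 13 ≥ 26(1−δ) + 12δ = 26 − 14δ.
So 14δ ≥ 13, i.e. δ ≥ 13/14.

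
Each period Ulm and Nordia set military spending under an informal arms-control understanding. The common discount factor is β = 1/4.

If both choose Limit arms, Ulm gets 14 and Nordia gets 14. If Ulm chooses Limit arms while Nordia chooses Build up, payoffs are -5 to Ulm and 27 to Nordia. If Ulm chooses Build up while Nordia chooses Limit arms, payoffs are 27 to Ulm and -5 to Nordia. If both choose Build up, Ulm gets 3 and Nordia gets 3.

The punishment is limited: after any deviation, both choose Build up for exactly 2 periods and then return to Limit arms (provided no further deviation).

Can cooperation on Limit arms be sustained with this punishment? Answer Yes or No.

Comparing payoff streams over the 3 periods until play realigns: cooperate → 14(1+β+…+β^2); deviate → 27 + 3(β+…+β^2).
Cooperation is sustained iff (14−3)(β+…+β^2) ≥ 27−14.
β+…+β^2 = 1/4·(1−(1/4)^2)/(1−1/4) = 0.3125, and (27−14)/(14−3) = 1.1818.
0.3125 < 1.1818, so cooperation is not sustainable.

No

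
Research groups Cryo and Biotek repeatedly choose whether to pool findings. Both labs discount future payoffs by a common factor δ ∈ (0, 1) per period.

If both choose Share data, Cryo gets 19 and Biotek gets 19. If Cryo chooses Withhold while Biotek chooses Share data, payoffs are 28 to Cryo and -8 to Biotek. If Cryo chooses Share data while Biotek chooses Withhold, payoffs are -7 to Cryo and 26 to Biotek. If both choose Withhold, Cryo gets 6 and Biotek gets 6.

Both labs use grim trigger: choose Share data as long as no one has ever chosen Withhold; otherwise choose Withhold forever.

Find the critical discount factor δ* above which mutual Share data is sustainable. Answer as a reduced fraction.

9/22

For Cryo: deviation gain 28−19 = 9, per-period punishment loss 19−6 = 13. IC gives δ ≥ 9/22.
For Biotek: gain 7, loss 13 per period, so δ ≥ 7/20.
The tighter constraint is Cryo's, so cooperation needs δ ≥ 9/22.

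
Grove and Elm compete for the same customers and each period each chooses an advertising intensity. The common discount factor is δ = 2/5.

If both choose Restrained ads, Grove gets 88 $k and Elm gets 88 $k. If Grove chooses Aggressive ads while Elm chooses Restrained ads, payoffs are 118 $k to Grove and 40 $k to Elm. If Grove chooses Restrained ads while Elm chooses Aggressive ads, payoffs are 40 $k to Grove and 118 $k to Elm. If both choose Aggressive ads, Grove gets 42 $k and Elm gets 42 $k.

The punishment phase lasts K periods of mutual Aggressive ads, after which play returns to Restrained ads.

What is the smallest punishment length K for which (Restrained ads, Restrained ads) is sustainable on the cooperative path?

5

IC: δ(1−δ^K)/(1−δ) ≥ (118−88)/(88−42) = 15/23.
With δ = 2/5: need 1 − δ^K ≥ 15/23·(1−2/5)/(2/5), i.e. δ^K ≤ 0.0217.
Since (2/5)^4 = 0.0256 and (2/5)^5 = 0.0102, the smallest such K is 5.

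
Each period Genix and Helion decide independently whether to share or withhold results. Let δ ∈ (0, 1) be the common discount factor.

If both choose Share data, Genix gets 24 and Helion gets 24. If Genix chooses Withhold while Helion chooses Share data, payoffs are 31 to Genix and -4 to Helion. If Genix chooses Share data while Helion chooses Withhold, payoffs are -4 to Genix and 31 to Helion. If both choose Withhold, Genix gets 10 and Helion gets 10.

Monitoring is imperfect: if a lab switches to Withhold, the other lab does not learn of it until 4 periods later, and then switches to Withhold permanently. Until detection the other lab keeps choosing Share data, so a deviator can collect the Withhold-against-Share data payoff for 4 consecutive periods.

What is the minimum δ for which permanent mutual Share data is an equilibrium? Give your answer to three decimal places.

The best deviation is to choose Withhold for all 4 undetected periods, earning 31 each, then 10 forever once detected.
Deviation value: 31(1−δ^4)/(1−δ) + 10δ^4/(1−δ); cooperation value: 24/(1−δ).
IC: 24 ≥ 31(1−δ^4) + 10δ^4 = 31 − 21δ^4.
So δ^4 ≥ 7/21 = 1/3, giving δ ≥ (1/3)^(1/4) ≈ 0.760.

0.760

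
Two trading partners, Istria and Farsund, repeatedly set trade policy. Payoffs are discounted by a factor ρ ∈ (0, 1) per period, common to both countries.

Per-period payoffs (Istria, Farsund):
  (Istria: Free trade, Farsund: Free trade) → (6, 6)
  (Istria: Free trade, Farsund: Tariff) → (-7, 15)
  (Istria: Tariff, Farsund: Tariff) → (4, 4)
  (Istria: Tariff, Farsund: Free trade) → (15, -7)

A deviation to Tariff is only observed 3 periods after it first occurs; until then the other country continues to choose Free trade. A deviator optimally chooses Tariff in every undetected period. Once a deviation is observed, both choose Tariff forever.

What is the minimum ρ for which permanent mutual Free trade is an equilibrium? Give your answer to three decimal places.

0.935

Deviating for the 3 undetected periods gains 15−6 = 9 per period over cooperation, then loses 6−4 = 2 per period forever once punishment starts.
Gain: 9(1 + ρ + … + ρ^2); loss: 2·ρ^3/(1−ρ).
No profitable deviation ⇔ 9(1−ρ^3) ≤ 2·ρ^3, i.e. ρ^3 ≥ 9/(9+2) = 9/11.
Hence ρ ≥ (9/11)^(1/3) ≈ 0.935.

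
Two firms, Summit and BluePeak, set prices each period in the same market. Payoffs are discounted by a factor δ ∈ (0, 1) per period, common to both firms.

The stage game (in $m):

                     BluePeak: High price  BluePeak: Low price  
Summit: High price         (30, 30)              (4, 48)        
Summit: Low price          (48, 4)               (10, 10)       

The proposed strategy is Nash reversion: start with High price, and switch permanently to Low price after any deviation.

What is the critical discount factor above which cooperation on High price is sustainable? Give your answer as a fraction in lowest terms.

9/19

Under grim trigger the critical discount factor is (T−C)/(T−P) with T = 48, C = 30, P = 10.
δ* = (48−30)/(48−10) = 18/38 = 9/19.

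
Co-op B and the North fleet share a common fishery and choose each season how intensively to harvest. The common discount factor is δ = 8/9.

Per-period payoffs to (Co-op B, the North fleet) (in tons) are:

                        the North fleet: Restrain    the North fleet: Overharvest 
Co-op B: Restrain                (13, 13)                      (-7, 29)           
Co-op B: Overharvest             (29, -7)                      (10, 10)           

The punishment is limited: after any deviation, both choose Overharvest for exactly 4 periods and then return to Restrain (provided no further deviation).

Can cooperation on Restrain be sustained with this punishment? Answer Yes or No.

No

Comparing payoff streams over the 5 periods until play realigns: cooperate → 13(1+δ+…+δ^4); deviate → 29 + 10(δ+…+δ^4).
Cooperation is sustained iff (13−10)(δ+…+δ^4) ≥ 29−13.
δ+…+δ^4 = 8/9·(1−(8/9)^4)/(1−8/9) = 3.0056, and (29−13)/(13−10) = 5.3333.
3.0056 < 5.3333, so cooperation is not sustainable.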